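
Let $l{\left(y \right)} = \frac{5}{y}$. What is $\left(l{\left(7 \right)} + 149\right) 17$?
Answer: $\frac{17816}{7} \approx 2545.1$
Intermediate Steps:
$\left(l{\left(7 \right)} + 149\right) 17 = \left(\frac{5}{7} + 149\right) 17 = \frac{1048}{7} \cdot 17 = \frac{17816}{7}$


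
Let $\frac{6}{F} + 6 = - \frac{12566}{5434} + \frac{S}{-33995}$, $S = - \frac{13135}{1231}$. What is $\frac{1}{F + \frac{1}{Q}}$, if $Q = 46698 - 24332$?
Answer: $- \frac{54200152415282}{39121076745159} \approx -1.3854$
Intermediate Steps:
$S = - \frac{13135}{1231}$ ($S = \left(-13135\right) \frac{1}{1231} = - \frac{13135}{1231} \approx -10.67$)
$F = - \frac{1749239921}{2423327927}$ ($F = \frac{6}{-6 - \left(- \frac{2627}{8369569} + \frac{6283}{2717}\right)} = \frac{6}{-6 - \frac{4044528036}{1749239921}} = \frac{6}{- \frac{14539967562}{1749239921}} = 6 \left(- \frac{1749239921}{14539967562}\right) = - \frac{1749239921}{2423327927} \approx -0.72183$)
$Q = 22366$ ($Q = 46698 - 24332 = 22366$)
$\frac{1}{F + \frac{1}{Q}} = \frac{1}{- \frac{1749239921}{2423327927} + \frac{1}{22366}} = \frac{1}{- \frac{39121076745159}{54200152415282}} = - \frac{54200152415282}{39121076745159}$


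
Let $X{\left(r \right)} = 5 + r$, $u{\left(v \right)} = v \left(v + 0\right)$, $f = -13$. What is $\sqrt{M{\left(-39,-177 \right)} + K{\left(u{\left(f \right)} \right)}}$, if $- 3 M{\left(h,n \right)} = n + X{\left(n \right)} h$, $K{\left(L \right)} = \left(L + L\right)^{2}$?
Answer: $\sqrt{112067} \approx 334.76$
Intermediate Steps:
$u{\left(v \right)} = v^{2}$ ($u{\left(v \right)} = v v = v^{2}$)
$K{\left(L \right)} = 4 L^{2}$ ($K{\left(L \right)} = \left(2 L\right)^{2} = 4 L^{2}$)
$M{\left(h,n \right)} = - \frac{n}{3} - \frac{h \left(5 + n\right)}{3}$ ($M{\left(h,n \right)} = - \frac{n + \left(5 + n\right) h}{3} = - \frac{n + h \left(5 + n\right)}{3} = - \frac{n}{3} - \frac{h \left(5 + n\right)}{3}$)
$\sqrt{M{\left(-39,-177 \right)} + K{\left(u{\left(f \right)} \right)}} = \sqrt{\left(\left(- \frac{1}{3}\right) \left(-177\right) - - 13 \left(5 - 177\right)\right) + 4 \left(\left(-13\right)^{2}\right)^{2}} = \sqrt{\left(59 - \left(-13\right) \left(-172\right)\right) + 4 \cdot 169^{2}} = \sqrt{\left(59 - 2236\right) + 4 \cdot 28561} = \sqrt{-2177 + 114244} = \sqrt{112067}$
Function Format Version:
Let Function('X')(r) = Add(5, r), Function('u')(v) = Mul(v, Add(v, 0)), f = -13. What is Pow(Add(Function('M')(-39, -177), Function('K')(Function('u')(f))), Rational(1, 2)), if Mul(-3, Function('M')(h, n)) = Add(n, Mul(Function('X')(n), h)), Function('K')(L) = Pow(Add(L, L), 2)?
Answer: Pow(112067, Rational(1, 2)) ≈ 334.76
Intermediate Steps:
Function('u')(v) = Pow(v, 2) (Function('u')(v) = Mul(v, v) = Pow(v, 2))
Function('K')(L) = Mul(4, Pow(L, 2)) (Function('K')(L) = Pow(Mul(2, L), 2) = Mul(4, Pow(L, 2)))
Function('M')(h, n) = Add(Mul(Rational(-1, 3), n), Mul(Rational(-1, 3), h, Add(5, n))) (Function('M')(h, n) = Mul(Rational(-1, 3), Add(n, Mul(Add(5, n), h))) = Mul(Rational(-1, 3), Add(n, Mul(h, Add(5, n)))) = Add(Mul(Rational(-1, 3), n), Mul(Rational(-1, 3), h, Add(5, n))))
Pow(Add(Function('M')(-39, -177), Function('K')(Function('u')(f))), Rational(1, 2)) = Pow(Add(Add(Mul(Rational(-1, 3), -177), Mul(Rational(-1, 3), -39, Add(5, -177))), Mul(4, Pow(Pow(-13, 2), 2))), Rational(1, 2)) = Pow(Add(Add(59, Mul(Rational(-1, 3), -39, -172)), Mul(4, Pow(169, 2))), Rational(1, 2)) = Pow(Add(Add(59, -2236), Mul(4, 28561)), Rational(1, 2)) = Pow(Add(-2177, 114244), Rational(1, 2)) = Pow(112067, Rational(1, 2))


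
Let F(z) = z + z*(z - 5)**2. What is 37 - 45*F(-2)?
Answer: 4537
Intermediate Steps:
F(z) = z + z*(-5 + z)**2
37 - 45*F(-2) = 37 - (-90)*(1 + (-5 - 2)**2) = 37 - (-90)*(1 + (-7)**2) = 37 - (-90)*(1 + 49) = 37 - (-90)*50 = 37 - 45*(-100) = 37 + 4500 = 4537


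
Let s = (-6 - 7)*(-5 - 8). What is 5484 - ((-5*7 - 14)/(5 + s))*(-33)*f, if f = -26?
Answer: 166043/29 ≈ 5725.6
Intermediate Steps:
s = 169 (s = -13*(-13) = 169)
5484 - ((-5*7 - 14)/(5 + s))*(-33)*f = 5484 - ((-5*7 - 14)/(5 + 169))*(-33)*(-26) = 5484 - ((-35 - 14)/174)*(-33)*(-26) = 5484 - -49*1/174*(-33)*(-26) = 5484 - (-49/174*(-33))*(-26) = 5484 - 539*(-26)/58 = 5484 - 1*(-7007/29) = 5484 + 7007/29 = 166043/29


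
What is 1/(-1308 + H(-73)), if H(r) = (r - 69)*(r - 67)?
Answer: 1/18572 ≈ 5.3844e-5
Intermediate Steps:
H(r) = (-69 + r)*(-67 + r)
1/(-1308 + H(-73)) = 1/(-1308 + (4623 + (-73)² - 136*(-73))) = 1/(-1308 + (4623 + 5329 + 9928)) = 1/(-1308 + 19880) = 1/18572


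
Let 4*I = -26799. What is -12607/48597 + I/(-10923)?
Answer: 250508653/707766708 ≈ 0.35394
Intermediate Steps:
I = -26799/4 (I = (1/4)*(-26799) = -26799/4 ≈ -6699.8)
-12607/48597 + I/(-10923) = -12607/48597 - 26799/4/(-10923) = -12607*1/48597 - 26799/4*(-1/10923) = -12607/48597 + 8933/14564 = 250508653/707766708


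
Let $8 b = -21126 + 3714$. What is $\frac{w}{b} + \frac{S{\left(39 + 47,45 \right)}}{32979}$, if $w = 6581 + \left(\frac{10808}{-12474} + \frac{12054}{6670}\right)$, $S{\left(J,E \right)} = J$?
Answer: $- \frac{429634427221682}{142193072135565} \approx -3.0215$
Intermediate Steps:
$w = \frac{19558138222}{2971485}$ ($w = 6581 + \left(10808 \left(- \frac{1}{12474}\right) + 12054 \cdot \frac{1}{6670}\right) = 6581 + \left(- \frac{772}{891} + \frac{6027}{3335}\right) = 6581 + \frac{2795437}{2971485} = \frac{19558138222}{2971485} \approx 6581.9$)
$b = - \frac{4353}{2}$ ($b = \frac{-21126 + 3714}{8} = \frac{1}{8} \left(-17412\right) = - \frac{4353}{2} \approx -2176.5$)
$\frac{w}{b} + \frac{S{\left(39 + 47,45 \right)}}{32979} = \frac{19558138222}{2971485 \left(- \frac{4353}{2}\right)} + \frac{39 + 47}{32979} = \frac{19558138222}{2971485} \left(- \frac{2}{4353}\right) + 86 \cdot \frac{1}{32979} = - \frac{39116276444}{12934874205} + \frac{86}{32979} = - \frac{429634427221682}{142193072135565}$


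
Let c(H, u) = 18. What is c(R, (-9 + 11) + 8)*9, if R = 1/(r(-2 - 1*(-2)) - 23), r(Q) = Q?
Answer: 162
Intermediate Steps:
R = -1/23 (R = 1/((-2 - 1*(-2)) - 23) = 1/((-2 + 2) - 23) = 1/(0 - 23) = 1/(-23) = -1/23 ≈ -0.043478)
c(R, (-9 + 11) + 8)*9 = 18*9 = 162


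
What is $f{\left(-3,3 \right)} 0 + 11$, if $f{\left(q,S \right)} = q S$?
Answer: $11$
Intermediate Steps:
$f{\left(q,S \right)} = S q$
$f{\left(-3,3 \right)} 0 + 11 = 3 \left(-3\right) 0 + 11 = \left(-9\right) 0 + 11 = 0 + 11 = 11$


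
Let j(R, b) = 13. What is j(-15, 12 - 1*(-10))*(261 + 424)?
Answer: 8905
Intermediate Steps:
j(-15, 12 - 1*(-10))*(261 + 424) = 13*(261 + 424) = 13*685 = 8905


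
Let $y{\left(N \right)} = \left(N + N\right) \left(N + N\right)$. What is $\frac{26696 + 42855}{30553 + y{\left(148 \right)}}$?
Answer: $\frac{69551}{118169} \approx 0.58857$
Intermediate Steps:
$y{\left(N \right)} = 4 N^{2}$ ($y{\left(N \right)} = 2 N 2 N = 4 N^{2}$)
$\frac{26696 + 42855}{30553 + y{\left(148 \right)}} = \frac{26696 + 42855}{30553 + 4 \cdot 148^{2}} = \frac{69551}{30553 + 4 \cdot 21904} = \frac{69551}{30553 + 87616} = \frac{69551}{118169}$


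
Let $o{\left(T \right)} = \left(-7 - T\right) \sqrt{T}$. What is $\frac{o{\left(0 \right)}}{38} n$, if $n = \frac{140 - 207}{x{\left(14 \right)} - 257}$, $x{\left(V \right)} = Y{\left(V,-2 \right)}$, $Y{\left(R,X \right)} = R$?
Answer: $0$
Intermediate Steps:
$x{\left(V \right)} = V$
$o{\left(T \right)} = \sqrt{T} \left(-7 - T\right)$
$n = \frac{67}{243}$ ($n = \frac{140 - 207}{14 - 257} = - \frac{67}{-243} = \left(-67\right) \left(- \frac{1}{243}\right) = \frac{67}{243} \approx 0.27572$)
$\frac{o{\left(0 \right)}}{38} n = \frac{\sqrt{0} \left(-7 - 0\right)}{38} \cdot \frac{67}{243} = 0 \left(-7 + 0\right) \frac{1}{38} \cdot \frac{67}{243} = 0 \left(-7\right) \frac{1}{38} \cdot \frac{67}{243} = 0 \cdot \frac{1}{38} \cdot \frac{67}{243} = 0 \cdot \frac{67}{243} = 0$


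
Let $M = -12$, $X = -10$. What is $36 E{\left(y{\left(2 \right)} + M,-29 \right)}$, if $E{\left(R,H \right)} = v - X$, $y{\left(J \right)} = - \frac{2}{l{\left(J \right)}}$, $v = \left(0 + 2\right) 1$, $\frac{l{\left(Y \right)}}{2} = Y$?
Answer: $432$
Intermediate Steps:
$l{\left(Y \right)} = 2 Y$
$v = 2$ ($v = 2 \cdot 1 = 2$)
$y{\left(J \right)} = - \frac{1}{J}$ ($y{\left(J \right)} = - \frac{2}{2 J} = - 2 \frac{1}{2 J} = - \frac{1}{J}$)
$E{\left(R,H \right)} = 12$ ($E{\left(R,H \right)} = 2 - -10 = 2 + 10 = 12$)
$36 E{\left(y{\left(2 \right)} + M,-29 \right)} = 36 \cdot 12 = 432$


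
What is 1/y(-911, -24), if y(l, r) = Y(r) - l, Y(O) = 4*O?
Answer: 1/815 ≈ 0.0012270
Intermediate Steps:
y(l, r) = -l + 4*r (y(l, r) = 4*r - l = -l + 4*r)
1/y(-911, -24) = 1/(-1*(-911) + 4*(-24)) = 1/(911 - 96) = 1/815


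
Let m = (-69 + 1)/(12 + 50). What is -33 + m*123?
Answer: -5205/31 ≈ -167.90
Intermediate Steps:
m = -34/31 (m = -68/62 = -68*1/62 = -34/31 ≈ -1.0968)
-33 + m*123 = -33 - 34/31*123 = -33 - 4182/31 = -5205/31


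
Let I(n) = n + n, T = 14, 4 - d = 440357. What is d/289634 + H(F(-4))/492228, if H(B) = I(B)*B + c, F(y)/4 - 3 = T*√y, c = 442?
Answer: -27976122682/17820745569 + 448*I/41019 ≈ -1.5699 + 0.010922*I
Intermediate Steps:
d = -440353 (d = 4 - 1*440357 = 4 - 440357 = -440353)
F(y) = 12 + 56*√y (F(y) = 12 + 4*(14*√y) = 12 + 56*√y)
I(n) = 2*n
H(B) = 442 + 2*B² (H(B) = (2*B)*B + 442 = 2*B² + 442 = 442 + 2*B²)
d/289634 + H(F(-4))/492228 = -440353/289634 + (442 + 2*(12 + 56*√(-4))²)/492228 = -440353*1/289634 + (442 + 2*(12 + 56*(2*I))²)*(1/492228) = -440353/289634 + (442 + 2*(12 + 112*I)²)*(1/492228) = -440353/289634 + (221/246114 + (12 + 112*I)²/246114) = -27078257282/17820745569 + (12 + 112*I)²/246114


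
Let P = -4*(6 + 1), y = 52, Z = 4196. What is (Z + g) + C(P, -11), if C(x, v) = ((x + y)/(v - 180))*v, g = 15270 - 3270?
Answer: 3093700/191 ≈ 16197.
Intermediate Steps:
g = 12000
P = -28 (P = -4*7 = -28)
C(x, v) = v*(52 + x)/(-180 + v) (C(x, v) = ((x + 52)/(v - 180))*v = ((52 + x)/(-180 + v))*v = v*(52 + x)/(-180 + v))
(Z + g) + C(P, -11) = (4196 + 12000) - 11*(52 - 28)/(-180 - 11) = 16196 - 11*24/(-191) = 16196 - 11*(-1/191)*24 = 16196 + 264/191 = 3093700/191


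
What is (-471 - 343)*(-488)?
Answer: 397232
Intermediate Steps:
(-471 - 343)*(-488) = -814*(-488) = 397232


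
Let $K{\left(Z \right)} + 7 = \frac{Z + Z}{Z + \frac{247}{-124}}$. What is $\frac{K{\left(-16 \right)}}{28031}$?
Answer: $- \frac{11649}{62537161} \approx -0.00018627$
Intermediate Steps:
$K{\left(Z \right)} = -7 + \frac{2 Z}{- \frac{247}{124} + Z}$ ($K{\left(Z \right)} = -7 + \frac{Z + Z}{Z + \frac{247}{-124}} = -7 + \frac{2 Z}{Z + 247 \left(- \frac{1}{124}\right)} = -7 + \frac{2 Z}{Z - \frac{247}{124}} = -7 + \frac{2 Z}{- \frac{247}{124} + Z}$)
$\frac{K{\left(-16 \right)}}{28031} = \frac{\frac{1}{-247 + 124 \left(-16\right)} \left(1729 - -9920\right)}{28031} = \frac{1729 + 9920}{-247 - 1984} \cdot \frac{1}{28031} = \frac{1}{-2231} \cdot 11649 \cdot \frac{1}{28031} = \left(- \frac{1}{2231}\right) 11649 \cdot \frac{1}{28031} = \left(- \frac{11649}{2231}\right) \frac{1}{28031} = - \frac{11649}{62537161}$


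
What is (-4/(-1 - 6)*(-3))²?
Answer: 144/49 ≈ 2.9388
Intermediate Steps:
(-4/(-1 - 6)*(-3))² = (-4/(-7)*(-3))² = (-4*(-⅐)*(-3))² = ((4/7)*(-3))² = (-12/7)² = 144/49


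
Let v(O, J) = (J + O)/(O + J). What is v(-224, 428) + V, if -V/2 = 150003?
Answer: -300005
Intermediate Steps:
v(O, J) = 1 (v(O, J) = (J + O)/(J + O) = 1)
V = -300006 (V = -2*150003 = -300006)
v(-224, 428) + V = 1 - 300006 = -300005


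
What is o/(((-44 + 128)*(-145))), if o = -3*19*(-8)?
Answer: -38/1015 ≈ -0.037438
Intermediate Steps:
o = 456 (o = -57*(-8) = 456)
o/(((-44 + 128)*(-145))) = 456/(((-44 + 128)*(-145))) = 456/((84*(-145))) = 456/(-12180) = 456*(-1/12180) = -38/1015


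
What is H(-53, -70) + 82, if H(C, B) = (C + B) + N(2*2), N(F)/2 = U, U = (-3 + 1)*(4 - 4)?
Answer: -41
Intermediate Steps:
U = 0 (U = -2*0 = 0)
N(F) = 0 (N(F) = 2*0 = 0)
H(C, B) = B + C (H(C, B) = (C + B) + 0 = (B + C) + 0 = B + C)
H(-53, -70) + 82 = (-70 - 53) + 82 = -123 + 82 = -41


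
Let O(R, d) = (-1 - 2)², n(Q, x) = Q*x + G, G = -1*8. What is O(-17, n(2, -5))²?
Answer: 81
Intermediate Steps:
G = -8
n(Q, x) = -8 + Q*x (n(Q, x) = Q*x - 8 = -8 + Q*x)
O(R, d) = 9 (O(R, d) = (-3)² = 9)
O(-17, n(2, -5))² = 9² = 81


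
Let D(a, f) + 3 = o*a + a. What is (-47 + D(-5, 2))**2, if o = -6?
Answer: 625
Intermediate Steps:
D(a, f) = -3 - 5*a (D(a, f) = -3 + (-6*a + a) = -3 - 5*a)
(-47 + D(-5, 2))**2 = (-47 + (-3 - 5*(-5)))**2 = (-47 + (-3 + 25))**2 = (-47 + 22)**2 = (-25)**2 = 625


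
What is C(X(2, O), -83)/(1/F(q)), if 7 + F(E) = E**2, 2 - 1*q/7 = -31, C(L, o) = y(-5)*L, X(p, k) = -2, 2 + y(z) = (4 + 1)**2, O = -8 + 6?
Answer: -2454284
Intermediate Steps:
O = -2
y(z) = 23 (y(z) = -2 + (4 + 1)**2 = -2 + 5**2 = -2 + 25 = 23)
C(L, o) = 23*L
q = 231 (q = 14 - 7*(-31) = 14 + 217 = 231)
F(E) = -7 + E**2
C(X(2, O), -83)/(1/F(q)) = (23*(-2))/(1/(-7 + 231**2)) = -46/(1/(-7 + 53361)) = -46/(1/53354) = -46/1/53354 = -46*53354 = -2454284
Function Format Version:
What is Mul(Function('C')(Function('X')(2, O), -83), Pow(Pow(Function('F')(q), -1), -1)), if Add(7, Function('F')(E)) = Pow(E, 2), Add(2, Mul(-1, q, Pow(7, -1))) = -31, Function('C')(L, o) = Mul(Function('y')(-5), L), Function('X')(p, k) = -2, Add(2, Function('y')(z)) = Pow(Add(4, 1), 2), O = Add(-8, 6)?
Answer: -2454284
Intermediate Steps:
O = -2
Function('y')(z) = 23 (Function('y')(z) = Add(-2, Pow(Add(4, 1), 2)) = Add(-2, Pow(5, 2)) = Add(-2, 25) = 23)
Function('C')(L, o) = Mul(23, L)
q = 231 (q = Add(14, Mul(-7, -31)) = Add(14, 217) = 231)
Function('F')(E) = Add(-7, Pow(E, 2))
Mul(Function('C')(Function('X')(2, O), -83), Pow(Pow(Function('F')(q), -1), -1)) = Mul(Mul(23, -2), Pow(Pow(Add(-7, Pow(231, 2)), -1), -1)) = Mul(-46, Pow(Pow(Add(-7, 53361), -1), -1)) = Mul(-46, Pow(Pow(53354, -1), -1)) = Mul(-46, Pow(Rational(1, 53354), -1)) = Mul(-46, 53354) = -2454284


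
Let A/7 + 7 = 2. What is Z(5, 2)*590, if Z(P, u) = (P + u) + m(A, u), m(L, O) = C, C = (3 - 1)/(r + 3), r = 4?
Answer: 30090/7 ≈ 4298.6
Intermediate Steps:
A = -35 (A = -49 + 7*2 = -49 + 14 = -35)
C = 2/7 (C = (3 - 1)/(4 + 3) = 2/7 ≈ 0.28571)
m(L, O) = 2/7
Z(P, u) = 2/7 + P + u (Z(P, u) = (P + u) + 2/7 = 2/7 + P + u)
Z(5, 2)*590 = (2/7 + 5 + 2)*590 = (51/7)*590 = 30090/7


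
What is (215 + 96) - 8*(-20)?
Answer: 471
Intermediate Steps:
(215 + 96) - 8*(-20) = 311 + 160 = 471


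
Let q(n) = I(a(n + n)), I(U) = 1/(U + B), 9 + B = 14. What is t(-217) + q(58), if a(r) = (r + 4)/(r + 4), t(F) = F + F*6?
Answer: -9113/6 ≈ -1518.8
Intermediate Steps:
B = 5 (B = -9 + 14 = 5)
t(F) = 7*F (t(F) = F + 6*F = 7*F)
a(r) = 1 (a(r) = (4 + r)/(4 + r) = 1)
I(U) = 1/(5 + U) (I(U) = 1/(U + 5) = 1/(5 + U))
q(n) = ⅙ (q(n) = 1/(5 + 1) = 1/6 = ⅙)
t(-217) + q(58) = 7*(-217) + ⅙ = -1519 + ⅙ = -9113/6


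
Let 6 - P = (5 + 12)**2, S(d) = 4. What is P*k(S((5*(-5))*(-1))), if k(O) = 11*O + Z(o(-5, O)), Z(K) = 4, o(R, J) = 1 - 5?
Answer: -13584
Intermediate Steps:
o(R, J) = -4
k(O) = 4 + 11*O (k(O) = 11*O + 4 = 4 + 11*O)
P = -283 (P = 6 - (5 + 12)**2 = 6 - 1*17**2 = 6 - 1*289 = 6 - 289 = -283)
P*k(S((5*(-5))*(-1))) = -283*(4 + 11*4) = -283*(4 + 44) = -283*48 = -13584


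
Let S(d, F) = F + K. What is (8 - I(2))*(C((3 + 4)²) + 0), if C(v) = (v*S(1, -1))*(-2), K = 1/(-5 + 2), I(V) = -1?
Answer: 1176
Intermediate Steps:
K = -⅓ (K = 1/(-3) = -⅓ ≈ -0.33333)
S(d, F) = -⅓ + F (S(d, F) = F - ⅓ = -⅓ + F)
C(v) = 8*v/3 (C(v) = (v*(-⅓ - 1))*(-2) = (v*(-4/3))*(-2) = -4*v/3*(-2) = 8*v/3)
(8 - I(2))*(C((3 + 4)²) + 0) = (8 - 1*(-1))*(8*(3 + 4)²/3 + 0) = (8 + 1)*((8/3)*7² + 0) = 9*((8/3)*49 + 0) = 9*(392/3 + 0) = 9*(392/3) = 1176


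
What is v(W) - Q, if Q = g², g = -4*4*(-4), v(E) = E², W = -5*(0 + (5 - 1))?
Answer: -3696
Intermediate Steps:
W = -20 (W = -5*(0 + 4) = -5*4 = -20)
g = 64 (g = -2*8*(-4) = -16*(-4) = 64)
Q = 4096 (Q = 64² = 4096)
v(W) - Q = (-20)² - 1*4096 = 400 - 4096 = -3696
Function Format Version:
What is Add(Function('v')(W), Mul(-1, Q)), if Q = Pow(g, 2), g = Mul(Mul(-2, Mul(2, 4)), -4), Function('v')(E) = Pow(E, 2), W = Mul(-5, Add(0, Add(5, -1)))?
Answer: -3696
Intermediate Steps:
W = -20 (W = Mul(-5, Add(0, 4)) = Mul(-5, 4) = -20)
g = 64 (g = Mul(Mul(-2, 8), -4) = Mul(-16, -4) = 64)
Q = 4096 (Q = Pow(64, 2) = 4096)
Add(Function('v')(W), Mul(-1, Q)) = Add(Pow(-20, 2), Mul(-1, 4096)) = Add(400, -4096) = -3696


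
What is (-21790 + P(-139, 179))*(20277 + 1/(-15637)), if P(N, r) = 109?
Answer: -6874426064088/15637 ≈ -4.3963e+8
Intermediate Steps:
(-21790 + P(-139, 179))*(20277 + 1/(-15637)) = (-21790 + 109)*(20277 + 1/(-15637)) = -21681*(20277 - 1/15637) = -21681*317071448/15637 = -6874426064088/15637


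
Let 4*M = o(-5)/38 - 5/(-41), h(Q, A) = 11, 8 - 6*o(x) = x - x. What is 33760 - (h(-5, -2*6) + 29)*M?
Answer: 78893450/2337 ≈ 33758.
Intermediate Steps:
o(x) = 4/3 (o(x) = 4/3 - (x - x)/6 = 4/3 - ⅙*0 = 4/3 + 0 = 4/3)
M = 367/9348 (M = ((4/3)/38 - 5/(-41))/4 = ((4/3)*(1/38) - 5*(-1/41))/4 = (2/57 + 5/41)/4 = (¼)*(367/2337) = 367/9348 ≈ 0.039260)
33760 - (h(-5, -2*6) + 29)*M = 33760 - (11 + 29)*367/9348 = 33760 - 40*367/9348 = 33760 - 1*3670/2337 = 33760 - 3670/2337 = 78893450/2337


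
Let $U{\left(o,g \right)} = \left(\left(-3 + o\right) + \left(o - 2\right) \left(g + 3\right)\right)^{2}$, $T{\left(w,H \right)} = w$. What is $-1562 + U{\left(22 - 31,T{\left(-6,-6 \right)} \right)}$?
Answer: $-1121$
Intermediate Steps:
$U{\left(o,g \right)} = \left(-3 + o + \left(-2 + o\right) \left(3 + g\right)\right)^{2}$ ($U{\left(o,g \right)} = \left(\left(-3 + o\right) + \left(-2 + o\right) \left(3 + g\right)\right)^{2} = \left(-3 + o + \left(-2 + o\right) \left(3 + g\right)\right)^{2}$)
$-1562 + U{\left(22 - 31,T{\left(-6,-6 \right)} \right)} = -1562 + \left(-9 - -12 + 4 \left(22 - 31\right) - 6 \left(22 - 31\right)\right)^{2} = -1562 + \left(-9 + 12 + 4 \left(-9\right) - -54\right)^{2} = -1562 + \left(-9 + 12 - 36 + 54\right)^{2} = -1562 + 21^{2} = -1562 + 441 = -1121$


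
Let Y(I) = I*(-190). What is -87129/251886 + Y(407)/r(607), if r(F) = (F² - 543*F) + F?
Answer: -1527734605/662544142 ≈ -2.3059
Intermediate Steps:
Y(I) = -190*I
r(F) = F² - 542*F
-87129/251886 + Y(407)/r(607) = -87129/251886 + (-190*407)/((607*(-542 + 607))) = -87129*1/251886 - 77330/(607*65) = -29043/83962 - 77330/39455 = -29043/83962 - 77330*1/39455 = -29043/83962 - 15466/7891 = -1527734605/662544142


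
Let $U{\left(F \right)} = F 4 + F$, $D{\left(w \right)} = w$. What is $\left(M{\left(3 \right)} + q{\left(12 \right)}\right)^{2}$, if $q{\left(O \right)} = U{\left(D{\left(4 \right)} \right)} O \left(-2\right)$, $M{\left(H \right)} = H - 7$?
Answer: $234256$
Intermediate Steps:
$U{\left(F \right)} = 5 F$ ($U{\left(F \right)} = 4 F + F = 5 F$)
$M{\left(H \right)} = -7 + H$
$q{\left(O \right)} = - 40 O$ ($q{\left(O \right)} = 5 \cdot 4 O \left(-2\right) = 20 O \left(-2\right) = - 40 O$)
$\left(M{\left(3 \right)} + q{\left(12 \right)}\right)^{2} = \left(\left(-7 + 3\right) - 480\right)^{2} = \left(-4 - 480\right)^{2} = \left(-484\right)^{2} = 234256$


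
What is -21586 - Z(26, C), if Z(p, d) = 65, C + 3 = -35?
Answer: -21651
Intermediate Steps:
C = -38 (C = -3 - 35 = -38)
-21586 - Z(26, C) = -21586 - 1*65 = -21586 - 65 = -21651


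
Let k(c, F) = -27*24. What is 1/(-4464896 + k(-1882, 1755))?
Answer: -1/4465544 ≈ -2.2394e-7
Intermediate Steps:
k(c, F) = -648
1/(-4464896 + k(-1882, 1755)) = 1/(-4464896 - 648) = 1/(-4465544) = -1/4465544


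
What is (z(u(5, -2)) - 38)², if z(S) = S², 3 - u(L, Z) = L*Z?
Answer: 17161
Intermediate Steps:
u(L, Z) = 3 - L*Z
(z(u(5, -2)) - 38)² = ((3 - 1*5*(-2))² - 38)² = ((3 + 10)² - 38)² = (13² - 38)² = (169 - 38)² = 131² = 17161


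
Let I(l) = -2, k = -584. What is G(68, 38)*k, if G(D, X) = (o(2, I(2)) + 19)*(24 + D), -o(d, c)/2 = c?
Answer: -1235744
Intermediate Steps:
o(d, c) = -2*c
G(D, X) = 552 + 23*D (G(D, X) = (-2*(-2) + 19)*(24 + D) = (4 + 19)*(24 + D) = 23*(24 + D) = 552 + 23*D)
G(68, 38)*k = (552 + 23*68)*(-584) = (552 + 1564)*(-584) = 2116*(-584) = -1235744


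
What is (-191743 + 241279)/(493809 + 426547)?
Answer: 12384/230089 ≈ 0.053823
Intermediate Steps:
(-191743 + 241279)/(493809 + 426547) = 49536/920356 = 49536*(1/920356) = 12384/230089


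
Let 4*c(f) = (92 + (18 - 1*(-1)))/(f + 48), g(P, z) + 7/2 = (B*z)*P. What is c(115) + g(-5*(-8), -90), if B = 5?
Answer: -11738171/652 ≈ -18003.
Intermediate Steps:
g(P, z) = -7/2 + 5*P*z (g(P, z) = -7/2 + (5*z)*P = -7/2 + 5*P*z)
c(f) = 111/(4*(48 + f)) (c(f) = ((92 + (18 - 1*(-1)))/(f + 48))/4 = ((92 + (18 + 1))/(48 + f))/4 = ((92 + 19)/(48 + f))/4 = (111/(48 + f))/4 = 111/(4*(48 + f)))
c(115) + g(-5*(-8), -90) = 111/(4*(48 + 115)) + (-7/2 + 5*(-5*(-8))*(-90)) = (111/4)/163 + (-7/2 + 5*40*(-90)) = (111/4)*(1/163) + (-7/2 - 18000) = 111/652 - 36007/2 = -11738171/652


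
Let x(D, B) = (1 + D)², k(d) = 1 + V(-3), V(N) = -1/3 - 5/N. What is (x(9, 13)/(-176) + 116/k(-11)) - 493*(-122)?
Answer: 18540105/308 ≈ 60195.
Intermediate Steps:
V(N) = -⅓ - 5/N (V(N) = -1*⅓ - 5/N = -⅓ - 5/N)
k(d) = 7/3 (k(d) = 1 + (⅓)*(-15 - 1*(-3))/(-3) = 1 + (⅓)*(-⅓)*(-15 + 3) = 1 + (⅓)*(-⅓)*(-12) = 1 + 4/3 = 7/3)
(x(9, 13)/(-176) + 116/k(-11)) - 493*(-122) = ((1 + 9)²/(-176) + 116/(7/3)) - 493*(-122) = (10²*(-1/176) + 116*(3/7)) + 60146 = (100*(-1/176) + 348/7) + 60146 = (-25/44 + 348/7) + 60146 = 15137/308 + 60146 = 18540105/308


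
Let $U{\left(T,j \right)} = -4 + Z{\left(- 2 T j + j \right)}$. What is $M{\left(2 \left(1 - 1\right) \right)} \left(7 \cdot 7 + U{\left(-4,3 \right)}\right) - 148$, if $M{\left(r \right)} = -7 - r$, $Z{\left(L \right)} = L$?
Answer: $-652$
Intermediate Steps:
$U{\left(T,j \right)} = -4 + j - 2 T j$ ($U{\left(T,j \right)} = -4 + \left(- 2 T j + j\right) = -4 - \left(- j + 2 T j\right) = -4 + j - 2 T j$)
$M{\left(2 \left(1 - 1\right) \right)} \left(7 \cdot 7 + U{\left(-4,3 \right)}\right) - 148 = \left(-7 - 2 \left(1 - 1\right)\right) \left(7 \cdot 7 - \left(1 - 24\right)\right) - 148 = \left(-7 - 2 \cdot 0\right) \left(49 + \left(-4 + 3 + 24\right)\right) - 148 = \left(-7 - 0\right) \left(49 + 23\right) - 148 = \left(-7 + 0\right) 72 - 148 = \left(-7\right) 72 - 148 = -504 - 148 = -652$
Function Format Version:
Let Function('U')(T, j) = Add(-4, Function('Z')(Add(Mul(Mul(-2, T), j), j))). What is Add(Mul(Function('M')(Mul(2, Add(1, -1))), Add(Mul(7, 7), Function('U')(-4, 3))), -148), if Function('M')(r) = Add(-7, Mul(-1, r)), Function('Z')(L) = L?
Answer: -652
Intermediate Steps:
Function('U')(T, j) = Add(-4, j, Mul(-2, T, j)) (Function('U')(T, j) = Add(-4, Add(Mul(Mul(-2, T), j), j)) = Add(-4, Add(Mul(-2, T, j), j)) = Add(-4, Add(j, Mul(-2, T, j))) = Add(-4, j, Mul(-2, T, j)))
Add(Mul(Function('M')(Mul(2, Add(1, -1))), Add(Mul(7, 7), Function('U')(-4, 3))), -148) = Add(Mul(Add(-7, Mul(-1, Mul(2, Add(1, -1)))), Add(Mul(7, 7), Add(-4, 3, Mul(-2, -4, 3)))), -148) = Add(Mul(Add(-7, Mul(-1, Mul(2, 0))), Add(49, Add(-4, 3, 24))), -148) = Add(Mul(Add(-7, Mul(-1, 0)), Add(49, 23)), -148) = Add(Mul(Add(-7, 0), 72), -148) = Add(Mul(-7, 72), -148) = Add(-504, -148) = -652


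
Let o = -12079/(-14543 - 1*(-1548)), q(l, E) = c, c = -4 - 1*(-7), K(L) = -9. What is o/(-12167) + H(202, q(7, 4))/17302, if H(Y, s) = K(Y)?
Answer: -1631982343/2735622074830 ≈ -0.00059657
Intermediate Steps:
c = 3 (c = -4 + 7 = 3)
q(l, E) = 3
H(Y, s) = -9
o = 12079/12995 (o = -12079/(-14543 + 1548) = -12079/(-12995) = -12079*(-1/12995) = 12079/12995 ≈ 0.92951)
o/(-12167) + H(202, q(7, 4))/17302 = (12079/12995)/(-12167) - 9/17302 = (12079/12995)*(-1/12167) - 9*1/17302 = -12079/158110165 - 9/17302 = -1631982343/2735622074830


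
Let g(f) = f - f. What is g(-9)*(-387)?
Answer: 0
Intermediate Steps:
g(f) = 0
g(-9)*(-387) = 0*(-387) = 0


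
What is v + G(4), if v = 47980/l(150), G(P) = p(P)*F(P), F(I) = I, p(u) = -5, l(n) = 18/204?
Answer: 1631260/3 ≈ 5.4375e+5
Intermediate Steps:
l(n) = 3/34 (l(n) = 18*(1/204) = 3/34)
G(P) = -5*P
v = 1631320/3 (v = 47980/(3/34) = 47980*(34/3) = 1631320/3 ≈ 5.4377e+5)
v + G(4) = 1631320/3 - 5*4 = 1631320/3 - 20 = 1631260/3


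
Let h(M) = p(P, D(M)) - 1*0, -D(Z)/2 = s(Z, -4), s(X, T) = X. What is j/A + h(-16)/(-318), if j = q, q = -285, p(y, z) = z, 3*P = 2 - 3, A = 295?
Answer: -10007/9381 ≈ -1.0667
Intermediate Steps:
P = -⅓ (P = (2 - 3)/3 = (⅓)*(-1) = -⅓ ≈ -0.33333)
D(Z) = -2*Z
j = -285
h(M) = -2*M (h(M) = -2*M - 1*0 = -2*M + 0 = -2*M)
j/A + h(-16)/(-318) = -285/295 - 2*(-16)/(-318) = -285*1/295 + 32*(-1/318) = -57/59 - 16/159 = -10007/9381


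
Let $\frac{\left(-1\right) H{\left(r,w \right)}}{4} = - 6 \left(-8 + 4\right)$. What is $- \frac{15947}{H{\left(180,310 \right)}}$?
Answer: $\frac{15947}{96} \approx 166.11$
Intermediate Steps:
$H{\left(r,w \right)} = -96$ ($H{\left(r,w \right)} = - 4 \left(- 6 \left(-8 + 4\right)\right) = - 4 \left(\left(-6\right) \left(-4\right)\right) = \left(-4\right) 24 = -96$)
$- \frac{15947}{H{\left(180,310 \right)}} = - \frac{15947}{-96} = \left(-15947\right) \left(- \frac{1}{96}\right) = \frac{15947}{96}$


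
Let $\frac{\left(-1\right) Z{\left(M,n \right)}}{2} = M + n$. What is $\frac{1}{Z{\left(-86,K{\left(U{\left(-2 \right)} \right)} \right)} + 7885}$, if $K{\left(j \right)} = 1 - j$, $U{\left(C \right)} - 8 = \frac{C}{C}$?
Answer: $\frac{1}{8073} \approx 0.00012387$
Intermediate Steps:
$U{\left(C \right)} = 9$ ($U{\left(C \right)} = 8 + \frac{C}{C} = 8 + 1 = 9$)
$Z{\left(M,n \right)} = - 2 M - 2 n$ ($Z{\left(M,n \right)} = - 2 \left(M + n\right) = - 2 M - 2 n$)
$\frac{1}{Z{\left(-86,K{\left(U{\left(-2 \right)} \right)} \right)} + 7885} = \frac{1}{\left(\left(-2\right) \left(-86\right) - 2 \left(1 - 9\right)\right) + 7885} = \frac{1}{\left(172 - 2 \left(1 - 9\right)\right) + 7885} = \frac{1}{\left(172 - -16\right) + 7885} = \frac{1}{\left(172 + 16\right) + 7885} = \frac{1}{188 + 7885} = \frac{1}{8073}$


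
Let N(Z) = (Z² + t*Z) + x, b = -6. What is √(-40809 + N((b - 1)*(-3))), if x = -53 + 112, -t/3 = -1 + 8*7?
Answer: I*√43774 ≈ 209.22*I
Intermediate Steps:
t = -165 (t = -3*(-1 + 8*7) = -3*(-1 + 56) = -3*55 = -165)
x = 59
N(Z) = 59 + Z² - 165*Z (N(Z) = (Z² - 165*Z) + 59 = 59 + Z² - 165*Z)
√(-40809 + N((b - 1)*(-3))) = √(-40809 + (59 + ((-6 - 1)*(-3))² - 165*(-6 - 1)*(-3))) = √(-40809 + (59 + (-7*(-3))² - (-1155)*(-3))) = √(-40809 + (59 + 21² - 165*21)) = √(-40809 + (59 + 441 - 3465)) = √(-40809 - 2965) = √(-43774) = I*√43774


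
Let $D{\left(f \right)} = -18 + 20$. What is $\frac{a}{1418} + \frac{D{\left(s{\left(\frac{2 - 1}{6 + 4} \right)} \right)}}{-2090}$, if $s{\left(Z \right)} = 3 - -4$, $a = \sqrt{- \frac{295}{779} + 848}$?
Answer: $- \frac{1}{1045} + \frac{11 \sqrt{4251003}}{1104622} \approx 0.019575$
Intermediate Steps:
$a = \frac{11 \sqrt{4251003}}{779}$ ($a = \sqrt{\left(-295\right) \frac{1}{779} + 848} = \sqrt{- \frac{295}{779} + 848} = \sqrt{\frac{660297}{779}} = \frac{11 \sqrt{4251003}}{779} \approx 29.114$)
$s{\left(Z \right)} = 7$ ($s{\left(Z \right)} = 3 + 4 = 7$)
$D{\left(f \right)} = 2$
$\frac{a}{1418} + \frac{D{\left(s{\left(\frac{2 - 1}{6 + 4} \right)} \right)}}{-2090} = \frac{\frac{11}{779} \sqrt{4251003}}{1418} + \frac{2}{-2090} = \frac{11 \sqrt{4251003}}{779} \cdot \frac{1}{1418} + 2 \left(- \frac{1}{2090}\right) = \frac{11 \sqrt{4251003}}{1104622} - \frac{1}{1045} = - \frac{1}{1045} + \frac{11 \sqrt{4251003}}{1104622}$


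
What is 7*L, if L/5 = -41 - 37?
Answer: -2730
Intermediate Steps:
L = -390 (L = 5*(-41 - 37) = 5*(-78) = -390)
7*L = 7*(-390) = -2730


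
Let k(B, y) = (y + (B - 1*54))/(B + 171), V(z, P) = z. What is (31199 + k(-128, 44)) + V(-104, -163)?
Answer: 1336947/43 ≈ 31092.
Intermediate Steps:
k(B, y) = (-54 + B + y)/(171 + B) (k(B, y) = (y + (B - 54))/(171 + B) = (y + (-54 + B))/(171 + B) = (-54 + B + y)/(171 + B))
(31199 + k(-128, 44)) + V(-104, -163) = (31199 + (-54 - 128 + 44)/(171 - 128)) - 104 = (31199 - 138/43) - 104 = 1341419/43 - 104 = 1336947/43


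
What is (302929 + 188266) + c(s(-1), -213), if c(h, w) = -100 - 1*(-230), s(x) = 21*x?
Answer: 491325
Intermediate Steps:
c(h, w) = 130 (c(h, w) = -100 + 230 = 130)
(302929 + 188266) + c(s(-1), -213) = (302929 + 188266) + 130 = 491195 + 130 = 491325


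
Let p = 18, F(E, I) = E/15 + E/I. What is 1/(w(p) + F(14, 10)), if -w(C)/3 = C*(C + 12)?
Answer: -3/4853 ≈ -0.00061817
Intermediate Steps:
F(E, I) = E/15 + E/I (F(E, I) = E*(1/15) + E/I = E/15 + E/I)
w(C) = -3*C*(12 + C) (w(C) = -3*C*(C + 12) = -3*C*(12 + C))
1/(w(p) + F(14, 10)) = 1/(-3*18*(12 + 18) + ((1/15)*14 + 14/10)) = 1/(-3*18*30 + (14/15 + 14*(1/10))) = 1/(-1620 + (14/15 + 7/5)) = 1/(-1620 + 7/3) = 1/(-4853/3) = -3/4853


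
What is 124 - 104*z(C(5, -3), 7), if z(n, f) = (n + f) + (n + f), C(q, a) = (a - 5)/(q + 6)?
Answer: -12988/11 ≈ -1180.7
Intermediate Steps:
C(q, a) = (-5 + a)/(6 + q)
z(n, f) = 2*f + 2*n (z(n, f) = (f + n) + (f + n) = 2*f + 2*n)
124 - 104*z(C(5, -3), 7) = 124 - 104*(2*7 + 2*((-5 - 3)/(6 + 5))) = 124 - 104*(14 + 2*(-8/11)) = 124 - 104*(14 - 16/11) = 124 - 104*138/11 = 124 - 14352/11 = -12988/11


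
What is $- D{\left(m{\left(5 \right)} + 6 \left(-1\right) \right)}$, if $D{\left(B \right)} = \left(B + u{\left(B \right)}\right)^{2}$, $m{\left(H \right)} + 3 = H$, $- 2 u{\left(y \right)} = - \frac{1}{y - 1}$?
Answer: $- \frac{1681}{100} \approx -16.81$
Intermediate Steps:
$u{\left(y \right)} = \frac{1}{2 \left(-1 + y\right)}$ ($u{\left(y \right)} = - \frac{\left(-1\right) \frac{1}{y - 1}}{2} = - \frac{\left(-1\right) \frac{1}{-1 + y}}{2} = \frac{1}{2 \left(-1 + y\right)}$)
$m{\left(H \right)} = -3 + H$
$D{\left(B \right)} = \left(B + \frac{1}{2 \left(-1 + B\right)}\right)^{2}$
$- D{\left(m{\left(5 \right)} + 6 \left(-1\right) \right)} = - \left(\left(\left(-3 + 5\right) + 6 \left(-1\right)\right) + \frac{1}{2 \left(-1 + \left(\left(-3 + 5\right) + 6 \left(-1\right)\right)\right)}\right)^{2} = - \left(\left(2 - 6\right) + \frac{1}{2 \left(-1 + \left(2 - 6\right)\right)}\right)^{2} = - \left(-4 + \frac{1}{2 \left(-1 - 4\right)}\right)^{2} = - \left(-4 + \frac{1}{2 \left(-5\right)}\right)^{2} = - \left(-4 + \frac{1}{2} \left(- \frac{1}{5}\right)\right)^{2} = - \left(-4 - \frac{1}{10}\right)^{2} = - \left(- \frac{41}{10}\right)^{2} = \left(-1\right) \frac{1681}{100} = - \frac{1681}{100}$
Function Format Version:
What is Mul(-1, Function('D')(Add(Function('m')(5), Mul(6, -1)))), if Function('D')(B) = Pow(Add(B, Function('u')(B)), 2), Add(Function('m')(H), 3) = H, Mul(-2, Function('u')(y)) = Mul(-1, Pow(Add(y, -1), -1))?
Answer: Rational(-1681, 100) ≈ -16.810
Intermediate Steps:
Function('u')(y) = Mul(Rational(1, 2), Pow(Add(-1, y), -1)) (Function('u')(y) = Mul(Rational(-1, 2), Mul(-1, Pow(Add(y, -1), -1))) = Mul(Rational(-1, 2), Mul(-1, Pow(Add(-1, y), -1))) = Mul(Rational(1, 2), Pow(Add(-1, y), -1)))
Function('m')(H) = Add(-3, H)
Function('D')(B) = Pow(Add(B, Mul(Rational(1, 2), Pow(Add(-1, B), -1))), 2)
Mul(-1, Function('D')(Add(Function('m')(5), Mul(6, -1)))) = Mul(-1, Pow(Add(Add(Add(-3, 5), Mul(6, -1)), Mul(Rational(1, 2), Pow(Add(-1, Add(Add(-3, 5), Mul(6, -1))), -1))), 2)) = Mul(-1, Pow(Add(Add(2, -6), Mul(Rational(1, 2), Pow(Add(-1, Add(2, -6)), -1))), 2)) = Mul(-1, Pow(Add(-4, Mul(Rational(1, 2), Pow(Add(-1, -4), -1))), 2)) = Mul(-1, Pow(Add(-4, Mul(Rational(1, 2), Pow(-5, -1))), 2)) = Mul(-1, Pow(Add(-4, Mul(Rational(1, 2), Rational(-1, 5))), 2)) = Mul(-1, Pow(Add(-4, Rational(-1, 10)), 2)) = Mul(-1, Pow(Rational(-41, 10), 2)) = Mul(-1, Rational(1681, 100)) = Rational(-1681, 100)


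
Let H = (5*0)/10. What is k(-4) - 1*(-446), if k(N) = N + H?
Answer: 442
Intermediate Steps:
H = 0 (H = 0*(⅒) = 0)
k(N) = N (k(N) = N + 0 = N)
k(-4) - 1*(-446) = -4 - 1*(-446) = -4 + 446 = 442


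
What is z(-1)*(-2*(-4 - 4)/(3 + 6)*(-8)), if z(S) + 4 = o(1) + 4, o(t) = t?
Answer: -128/9 ≈ -14.222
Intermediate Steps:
z(S) = 1 (z(S) = -4 + (1 + 4) = -4 + 5 = 1)
z(-1)*(-2*(-4 - 4)/(3 + 6)*(-8)) = 1*(-2*(-4 - 4)/(3 + 6)*(-8)) = 1*(-(-16)/9*(-8)) = 1*(-2*(-8/9)*(-8)) = 1*((16/9)*(-8)) = 1*(-128/9) = -128/9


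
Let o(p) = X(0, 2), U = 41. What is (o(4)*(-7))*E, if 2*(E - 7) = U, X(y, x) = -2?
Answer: 385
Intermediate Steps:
E = 55/2 (E = 7 + (½)*41 = 7 + 41/2 = 55/2 ≈ 27.500)
o(p) = -2
(o(4)*(-7))*E = -2*(-7)*(55/2) = 14*(55/2) = 385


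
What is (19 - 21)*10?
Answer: -20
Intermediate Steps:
(19 - 21)*10 = -2*10 = -20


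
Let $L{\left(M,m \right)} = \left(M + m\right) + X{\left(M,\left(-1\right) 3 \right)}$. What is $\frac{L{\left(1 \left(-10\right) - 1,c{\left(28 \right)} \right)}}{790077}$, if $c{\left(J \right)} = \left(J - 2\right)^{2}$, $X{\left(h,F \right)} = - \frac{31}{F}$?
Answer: $\frac{2026}{2370231} \approx 0.00085477$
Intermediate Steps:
$c{\left(J \right)} = \left(-2 + J\right)^{2}$
$L{\left(M,m \right)} = \frac{31}{3} + M + m$ ($L{\left(M,m \right)} = \left(M + m\right) - \frac{31}{\left(-1\right) 3} = \left(M + m\right) - \frac{31}{-3} = \left(M + m\right) - - \frac{31}{3} = \left(M + m\right) + \frac{31}{3} = \frac{31}{3} + M + m$)
$\frac{L{\left(1 \left(-10\right) - 1,c{\left(28 \right)} \right)}}{790077} = \frac{\frac{31}{3} + \left(1 \left(-10\right) - 1\right) + \left(-2 + 28\right)^{2}}{790077} = \left(\frac{31}{3} - 11 + 26^{2}\right) \frac{1}{790077} = \left(\frac{31}{3} - 11 + 676\right) \frac{1}{790077} = \frac{2026}{3} \cdot \frac{1}{790077} = \frac{2026}{2370231}$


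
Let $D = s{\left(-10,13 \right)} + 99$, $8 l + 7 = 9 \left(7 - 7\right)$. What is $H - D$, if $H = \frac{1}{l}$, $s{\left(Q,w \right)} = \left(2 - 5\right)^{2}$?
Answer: $- \frac{764}{7} \approx -109.14$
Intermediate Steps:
$s{\left(Q,w \right)} = 9$ ($s{\left(Q,w \right)} = \left(-3\right)^{2} = 9$)
$l = - \frac{7}{8}$ ($l = - \frac{7}{8} + \frac{9 \left(7 - 7\right)}{8} = - \frac{7}{8} + \frac{9 \cdot 0}{8} = - \frac{7}{8} + \frac{1}{8} \cdot 0 = - \frac{7}{8} + 0 = - \frac{7}{8} \approx -0.875$)
$D = 108$ ($D = 9 + 99 = 108$)
$H = - \frac{8}{7}$ ($H = \frac{1}{- \frac{7}{8}} = - \frac{8}{7} \approx -1.1429$)
$H - D = - \frac{8}{7} - 108 = - \frac{764}{7}$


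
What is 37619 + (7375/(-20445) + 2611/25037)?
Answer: 3851267513171/102376293 ≈ 37619.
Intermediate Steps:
37619 + (7375/(-20445) + 2611/25037) = 37619 + (7375*(-1/20445) + 2611*(1/25037)) = 37619 + (-1475/4089 + 2611/25037) = 37619 - 26253196/102376293 = 3851267513171/102376293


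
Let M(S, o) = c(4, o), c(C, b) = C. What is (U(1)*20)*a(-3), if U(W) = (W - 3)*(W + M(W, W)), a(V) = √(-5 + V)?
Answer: -400*I*√2 ≈ -565.69*I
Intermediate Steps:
M(S, o) = 4
U(W) = (-3 + W)*(4 + W) (U(W) = (W - 3)*(W + 4) = (-3 + W)*(4 + W))
(U(1)*20)*a(-3) = ((-12 + 1 + 1²)*20)*√(-5 - 3) = ((-12 + 1 + 1)*20)*√(-8) = (-10*20)*(2*I*√2) = -400*I*√2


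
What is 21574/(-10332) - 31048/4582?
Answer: -14987143/1690758 ≈ -8.8642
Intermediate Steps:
21574/(-10332) - 31048/4582 = 21574*(-1/10332) - 31048*1/4582 = -1541/738 - 15524/2291 = -14987143/1690758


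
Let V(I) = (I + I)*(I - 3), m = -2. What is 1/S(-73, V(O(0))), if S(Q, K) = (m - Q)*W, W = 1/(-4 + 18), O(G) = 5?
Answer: 14/71 ≈ 0.19718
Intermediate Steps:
V(I) = 2*I*(-3 + I) (V(I) = (2*I)*(-3 + I) = 2*I*(-3 + I))
W = 1/14 ≈ 0.071429
S(Q, K) = -⅐ - Q/14 (S(Q, K) = (-2 - Q)*(1/14) = -⅐ - Q/14)
1/S(-73, V(O(0))) = 1/(-⅐ - 1/14*(-73)) = 1/(-⅐ + 73/14) = 1/(71/14) = 14/71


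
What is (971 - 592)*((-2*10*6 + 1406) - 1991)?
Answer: -267195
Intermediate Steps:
(971 - 592)*((-2*10*6 + 1406) - 1991) = 379*((-20*6 + 1406) - 1991) = 379*((-120 + 1406) - 1991) = 379*(1286 - 1991) = 379*(-705) = -267195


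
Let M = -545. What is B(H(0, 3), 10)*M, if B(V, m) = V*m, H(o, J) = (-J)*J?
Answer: 49050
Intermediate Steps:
H(o, J) = -J²
B(H(0, 3), 10)*M = (-1*3²*10)*(-545) = (-1*9*10)*(-545) = -9*10*(-545) = -90*(-545) = 49050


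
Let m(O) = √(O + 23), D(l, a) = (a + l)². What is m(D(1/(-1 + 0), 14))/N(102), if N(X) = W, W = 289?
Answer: 8*√3/289 ≈ 0.047946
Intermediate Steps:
m(O) = √(23 + O)
N(X) = 289
m(D(1/(-1 + 0), 14))/N(102) = √(23 + (14 + 1/(-1 + 0))²)/289 = √(23 + (14 + 1/(-1))²)*(1/289) = √(23 + (14 - 1)²)*(1/289) = √(23 + 13²)*(1/289) = √(23 + 169)*(1/289) = √192*(1/289) = (8*√3)*(1/289) = 8*√3/289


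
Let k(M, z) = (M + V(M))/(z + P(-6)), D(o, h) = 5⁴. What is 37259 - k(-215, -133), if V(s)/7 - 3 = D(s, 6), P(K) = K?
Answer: 5183182/139 ≈ 37289.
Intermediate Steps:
D(o, h) = 625
V(s) = 4396 (V(s) = 21 + 7*625 = 21 + 4375 = 4396)
k(M, z) = (4396 + M)/(-6 + z) (k(M, z) = (M + 4396)/(z - 6) = (4396 + M)/(-6 + z))
37259 - k(-215, -133) = 37259 - (4396 - 215)/(-6 - 133) = 37259 - 4181/(-139) = 37259 - (-1)*4181/139 = 37259 - 1*(-4181/139) = 37259 + 4181/139 = 5183182/139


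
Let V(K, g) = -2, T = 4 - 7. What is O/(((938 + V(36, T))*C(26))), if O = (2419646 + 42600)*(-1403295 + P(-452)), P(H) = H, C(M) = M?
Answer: -1728185217881/12168 ≈ -1.4203e+8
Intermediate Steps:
T = -3
O = -3456370435762 (O = (2419646 + 42600)*(-1403295 - 452) = 2462246*(-1403747) = -3456370435762)
O/(((938 + V(36, T))*C(26))) = -3456370435762*1/(26*(938 - 2)) = -3456370435762/(936*26) = -3456370435762/24336 = -3456370435762*1/24336 = -1728185217881/12168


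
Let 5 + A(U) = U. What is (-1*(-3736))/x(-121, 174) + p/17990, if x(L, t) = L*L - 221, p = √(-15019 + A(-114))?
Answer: 934/3605 + 87*I*√2/17990 ≈ 0.25908 + 0.0068392*I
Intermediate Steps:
A(U) = -5 + U
p = 87*I*√2 (p = √(-15019 + (-5 - 114)) = √(-15019 - 119) = √(-15138) = 87*I*√2 ≈ 123.04*I)
x(L, t) = -221 + L² (x(L, t) = L² - 221 = -221 + L²)
(-1*(-3736))/x(-121, 174) + p/17990 = (-1*(-3736))/(-221 + (-121)²) + (87*I*√2)/17990 = 3736/(-221 + 14641) + (87*I*√2)*(1/17990) = 3736/14420 + 87*I*√2/17990 = 3736*(1/14420) + 87*I*√2/17990 = 934/3605 + 87*I*√2/17990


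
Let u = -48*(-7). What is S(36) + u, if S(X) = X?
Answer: 372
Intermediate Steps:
u = 336
S(36) + u = 36 + 336 = 372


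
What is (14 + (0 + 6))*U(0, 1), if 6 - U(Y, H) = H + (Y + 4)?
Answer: 20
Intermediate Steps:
U(Y, H) = 2 - H - Y (U(Y, H) = 6 - (H + (Y + 4)) = 6 - (H + (4 + Y)) = 6 - (4 + H + Y) = 6 + (-4 - H - Y) = 2 - H - Y)
(14 + (0 + 6))*U(0, 1) = (14 + (0 + 6))*(2 - 1*1 - 1*0) = (14 + 6)*(2 - 1 + 0) = 20*1 = 20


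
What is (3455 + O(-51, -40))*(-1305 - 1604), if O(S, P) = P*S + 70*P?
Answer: -7839755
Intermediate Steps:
O(S, P) = 70*P + P*S
(3455 + O(-51, -40))*(-1305 - 1604) = (3455 - 40*(70 - 51))*(-1305 - 1604) = (3455 - 40*19)*(-2909) = (3455 - 760)*(-2909) = 2695*(-2909) = -7839755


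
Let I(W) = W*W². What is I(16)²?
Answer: 16777216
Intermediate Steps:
I(W) = W³
I(16)² = (16³)² = 4096² = 16777216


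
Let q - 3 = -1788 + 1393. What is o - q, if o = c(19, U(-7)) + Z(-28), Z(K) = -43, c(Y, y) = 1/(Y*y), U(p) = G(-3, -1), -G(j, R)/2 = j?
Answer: 39787/114 ≈ 349.01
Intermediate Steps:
G(j, R) = -2*j
U(p) = 6 (U(p) = -2*(-3) = 6)
c(Y, y) = 1/(Y*y)
o = -4901/114 (o = 1/(19*6) - 43 = (1/19)*(⅙) - 43 = 1/114 - 43 = -4901/114 ≈ -42.991)
q = -392 (q = 3 + (-1788 + 1393) = 3 - 395 = -392)
o - q = -4901/114 - 1*(-392) = -4901/114 + 392 = 39787/114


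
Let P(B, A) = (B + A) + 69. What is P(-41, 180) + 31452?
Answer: 31660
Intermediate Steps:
P(B, A) = 69 + A + B (P(B, A) = (A + B) + 69 = 69 + A + B)
P(-41, 180) + 31452 = (69 + 180 - 41) + 31452 = 208 + 31452 = 31660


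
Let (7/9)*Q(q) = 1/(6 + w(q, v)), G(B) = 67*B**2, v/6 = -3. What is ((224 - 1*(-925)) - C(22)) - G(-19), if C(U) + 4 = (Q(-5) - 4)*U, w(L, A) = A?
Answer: -321211/14 ≈ -22944.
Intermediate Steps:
v = -18 (v = 6*(-3) = -18)
Q(q) = -3/28 (Q(q) = 9/(7*(6 - 18)) = (9/7)/(-12) = (9/7)*(-1/12) = -3/28)
C(U) = -4 - 115*U/28 (C(U) = -4 + (-3/28 - 4)*U = -4 - 115*U/28)
((224 - 1*(-925)) - C(22)) - G(-19) = ((224 - 1*(-925)) - (-4 - 115/28*22)) - 67*(-19)**2 = ((224 + 925) - (-4 - 1265/14)) - 67*361 = (1149 - 1*(-1321/14)) - 1*24187 = (1149 + 1321/14) - 24187 = 17407/14 - 24187 = -321211/14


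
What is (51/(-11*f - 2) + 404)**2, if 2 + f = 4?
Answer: 10336225/64 ≈ 1.6150e+5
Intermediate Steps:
f = 2 (f = -2 + 4 = 2)
(51/(-11*f - 2) + 404)**2 = (51/(-11*2 - 2) + 404)**2 = (51/(-22 - 2) + 404)**2 = (51/(-24) + 404)**2 = (51*(-1/24) + 404)**2 = (-17/8 + 404)**2 = (3215/8)**2 = 10336225/64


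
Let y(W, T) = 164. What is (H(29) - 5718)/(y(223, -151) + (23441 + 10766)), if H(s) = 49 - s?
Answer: -5698/34371 ≈ -0.16578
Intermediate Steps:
(H(29) - 5718)/(y(223, -151) + (23441 + 10766)) = ((49 - 1*29) - 5718)/(164 + (23441 + 10766)) = ((49 - 29) - 5718)/(164 + 34207) = (20 - 5718)/34371 = -5698*1/34371 = -5698/34371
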